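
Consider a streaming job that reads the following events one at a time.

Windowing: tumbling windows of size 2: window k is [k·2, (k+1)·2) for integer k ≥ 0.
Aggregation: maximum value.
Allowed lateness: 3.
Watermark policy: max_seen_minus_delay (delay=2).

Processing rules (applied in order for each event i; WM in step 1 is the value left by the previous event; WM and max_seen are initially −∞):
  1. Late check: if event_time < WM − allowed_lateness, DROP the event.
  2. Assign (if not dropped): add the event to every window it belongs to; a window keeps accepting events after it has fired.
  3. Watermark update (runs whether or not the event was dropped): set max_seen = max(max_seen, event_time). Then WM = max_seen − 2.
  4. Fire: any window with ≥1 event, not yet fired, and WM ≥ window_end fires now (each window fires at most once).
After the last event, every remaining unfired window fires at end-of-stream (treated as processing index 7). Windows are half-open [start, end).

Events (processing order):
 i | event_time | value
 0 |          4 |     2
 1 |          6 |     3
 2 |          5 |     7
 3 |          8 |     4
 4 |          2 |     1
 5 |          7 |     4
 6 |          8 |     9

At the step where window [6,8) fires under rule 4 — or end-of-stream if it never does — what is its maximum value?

4

i=0 t=4 v=2: → [4,6); WM=2
i=1 t=6 v=3: → [6,8); WM=4
i=2 t=5 v=7: → [4,6); WM=4
i=3 t=8 v=4: → [8,10); WM=6; [4,6) fires=7
i=4 t=2 v=1: DROP (t<6-3); WM=6
i=5 t=7 v=4: → [6,8); WM=6
i=6 t=8 v=9: → [8,10); WM=6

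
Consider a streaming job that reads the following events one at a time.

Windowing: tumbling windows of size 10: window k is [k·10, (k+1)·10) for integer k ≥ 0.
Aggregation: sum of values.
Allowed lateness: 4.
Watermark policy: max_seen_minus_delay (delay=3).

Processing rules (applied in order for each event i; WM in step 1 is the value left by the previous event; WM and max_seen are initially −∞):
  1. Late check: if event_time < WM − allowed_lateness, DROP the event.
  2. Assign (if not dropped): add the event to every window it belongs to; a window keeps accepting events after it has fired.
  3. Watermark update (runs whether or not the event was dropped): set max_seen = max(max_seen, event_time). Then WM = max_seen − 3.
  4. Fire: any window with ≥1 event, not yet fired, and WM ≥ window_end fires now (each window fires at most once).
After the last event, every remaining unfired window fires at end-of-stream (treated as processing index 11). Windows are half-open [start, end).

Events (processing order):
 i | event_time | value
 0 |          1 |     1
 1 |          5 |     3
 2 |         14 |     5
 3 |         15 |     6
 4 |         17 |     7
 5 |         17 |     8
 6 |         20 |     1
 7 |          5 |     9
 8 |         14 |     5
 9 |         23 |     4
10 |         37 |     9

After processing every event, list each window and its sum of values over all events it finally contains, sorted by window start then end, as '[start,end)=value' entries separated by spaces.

[0,10)=4 [10,20)=31 [20,30)=5 [30,40)=9

i=0 t=1 v=1: → [0,10); WM=-2
i=1 t=5 v=3: → [0,10); WM=2
i=2 t=14 v=5: → [10,20); WM=11; [0,10) fires=4
i=3 t=15 v=6: → [10,20); WM=12
i=4 t=17 v=7: → [10,20); WM=14
i=5 t=17 v=8: → [10,20); WM=14
i=6 t=20 v=1: → [20,30); WM=17
i=7 t=5 v=9: DROP (t<17-4); WM=17
i=8 t=14 v=5: → [10,20); WM=17
i=9 t=23 v=4: → [20,30); WM=20; [10,20) fires=31
i=10 t=37 v=9: → [30,40); WM=34; [20,30) fires=5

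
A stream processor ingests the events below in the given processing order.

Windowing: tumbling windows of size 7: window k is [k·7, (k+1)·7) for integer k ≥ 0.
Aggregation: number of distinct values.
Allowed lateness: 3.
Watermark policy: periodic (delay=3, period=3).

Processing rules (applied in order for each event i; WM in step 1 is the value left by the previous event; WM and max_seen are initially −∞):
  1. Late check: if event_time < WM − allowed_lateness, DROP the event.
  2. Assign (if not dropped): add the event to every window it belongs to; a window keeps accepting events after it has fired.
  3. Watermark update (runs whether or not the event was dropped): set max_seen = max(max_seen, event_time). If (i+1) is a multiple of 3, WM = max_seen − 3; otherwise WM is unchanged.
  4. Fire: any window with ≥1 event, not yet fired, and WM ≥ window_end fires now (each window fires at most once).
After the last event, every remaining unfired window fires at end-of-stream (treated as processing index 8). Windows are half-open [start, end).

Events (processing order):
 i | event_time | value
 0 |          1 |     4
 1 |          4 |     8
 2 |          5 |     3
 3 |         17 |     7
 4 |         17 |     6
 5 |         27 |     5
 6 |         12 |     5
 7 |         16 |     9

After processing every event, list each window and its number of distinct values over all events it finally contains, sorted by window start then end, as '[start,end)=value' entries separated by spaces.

i=0 t=1 v=4: → [0,7); WM=−∞
i=1 t=4 v=8: → [0,7); WM=−∞
i=2 t=5 v=3: → [0,7); WM=2
i=3 t=17 v=7: → [14,21); WM=2
i=4 t=17 v=6: → [14,21); WM=2
i=5 t=27 v=5: → [21,28); WM=24; [0,7) fires=3 [14,21) fires=2
i=6 t=12 v=5: DROP (t<24-3); WM=24
i=7 t=16 v=9: DROP (t<24-3); WM=24

[0,7)=3 [14,21)=2 [21,28)=1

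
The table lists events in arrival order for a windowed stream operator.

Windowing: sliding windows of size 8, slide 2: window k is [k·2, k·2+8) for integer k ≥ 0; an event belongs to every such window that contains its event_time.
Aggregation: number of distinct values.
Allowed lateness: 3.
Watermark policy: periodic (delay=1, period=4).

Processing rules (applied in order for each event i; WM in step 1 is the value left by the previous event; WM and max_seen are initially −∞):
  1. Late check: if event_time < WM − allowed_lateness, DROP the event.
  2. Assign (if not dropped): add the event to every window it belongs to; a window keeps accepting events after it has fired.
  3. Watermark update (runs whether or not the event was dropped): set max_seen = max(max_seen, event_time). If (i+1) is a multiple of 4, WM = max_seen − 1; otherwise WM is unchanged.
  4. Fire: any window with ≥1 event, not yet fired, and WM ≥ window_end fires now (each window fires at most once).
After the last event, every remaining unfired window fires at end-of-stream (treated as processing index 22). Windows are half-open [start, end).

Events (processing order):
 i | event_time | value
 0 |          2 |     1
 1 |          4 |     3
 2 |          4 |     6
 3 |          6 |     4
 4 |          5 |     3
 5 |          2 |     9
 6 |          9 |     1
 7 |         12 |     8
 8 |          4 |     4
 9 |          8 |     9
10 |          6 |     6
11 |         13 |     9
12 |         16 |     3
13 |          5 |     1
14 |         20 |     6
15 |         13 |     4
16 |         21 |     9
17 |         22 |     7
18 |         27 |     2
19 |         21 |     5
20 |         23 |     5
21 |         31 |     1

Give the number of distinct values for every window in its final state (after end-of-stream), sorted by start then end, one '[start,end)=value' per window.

i=0 t=2 v=1: → [2,10),[0,8); WM=−∞
i=1 t=4 v=3: → [4,12),[2,10),[0,8); WM=−∞
i=2 t=4 v=6: → [4,12),[2,10),[0,8); WM=−∞
i=3 t=6 v=4: → [6,14),[4,12),[2,10),[0,8); WM=5
i=4 t=5 v=3: → [4,12),[2,10),[0,8); WM=5
i=5 t=2 v=9: → [2,10),[0,8); WM=5
i=6 t=9 v=1: → [8,16),[6,14),[4,12),[2,10); WM=5
i=7 t=12 v=8: → [12,20),[10,18),[8,16),[6,14); WM=11; [0,8) fires=5 [2,10) fires=5
i=8 t=4 v=4: DROP (t<11-3); WM=11
i=9 t=8 v=9: → [8,16),[6,14),[4,12),[2,10); WM=11
i=10 t=6 v=6: DROP (t<11-3); WM=11
i=11 t=13 v=9: → [12,20),[10,18),[8,16),[6,14); WM=12; [4,12) fires=5
i=12 t=16 v=3: → [16,24),[14,22),[12,20),[10,18); WM=12
i=13 t=5 v=1: DROP (t<12-3); WM=12
i=14 t=20 v=6: → [20,28),[18,26),[16,24),[14,22); WM=12
i=15 t=13 v=4: → [12,20),[10,18),[8,16),[6,14); WM=19; [6,14) fires=4 [8,16) fires=4 [10,18) fires=4
i=16 t=21 v=9: → [20,28),[18,26),[16,24),[14,22); WM=19
i=17 t=22 v=7: → [22,30),[20,28),[18,26),[16,24); WM=19
i=18 t=27 v=2: → [26,34),[24,32),[22,30),[20,28); WM=19
i=19 t=21 v=5: → [20,28),[18,26),[16,24),[14,22); WM=26; [12,20) fires=4 [14,22) fires=4 [16,24) fires=5 [18,26) fires=4
i=20 t=23 v=5: → [22,30),[20,28),[18,26),[16,24); WM=26
i=21 t=31 v=1: → [30,38),[28,36),[26,34),[24,32); WM=26

[0,8)=5 [2,10)=5 [4,12)=5 [6,14)=4 [8,16)=4 [10,18)=4 [12,20)=4 [14,22)=4 [16,24)=5 [18,26)=4 [20,28)=5 [22,30)=3 [24,32)=2 [26,34)=2 [28,36)=1 [30,38)=1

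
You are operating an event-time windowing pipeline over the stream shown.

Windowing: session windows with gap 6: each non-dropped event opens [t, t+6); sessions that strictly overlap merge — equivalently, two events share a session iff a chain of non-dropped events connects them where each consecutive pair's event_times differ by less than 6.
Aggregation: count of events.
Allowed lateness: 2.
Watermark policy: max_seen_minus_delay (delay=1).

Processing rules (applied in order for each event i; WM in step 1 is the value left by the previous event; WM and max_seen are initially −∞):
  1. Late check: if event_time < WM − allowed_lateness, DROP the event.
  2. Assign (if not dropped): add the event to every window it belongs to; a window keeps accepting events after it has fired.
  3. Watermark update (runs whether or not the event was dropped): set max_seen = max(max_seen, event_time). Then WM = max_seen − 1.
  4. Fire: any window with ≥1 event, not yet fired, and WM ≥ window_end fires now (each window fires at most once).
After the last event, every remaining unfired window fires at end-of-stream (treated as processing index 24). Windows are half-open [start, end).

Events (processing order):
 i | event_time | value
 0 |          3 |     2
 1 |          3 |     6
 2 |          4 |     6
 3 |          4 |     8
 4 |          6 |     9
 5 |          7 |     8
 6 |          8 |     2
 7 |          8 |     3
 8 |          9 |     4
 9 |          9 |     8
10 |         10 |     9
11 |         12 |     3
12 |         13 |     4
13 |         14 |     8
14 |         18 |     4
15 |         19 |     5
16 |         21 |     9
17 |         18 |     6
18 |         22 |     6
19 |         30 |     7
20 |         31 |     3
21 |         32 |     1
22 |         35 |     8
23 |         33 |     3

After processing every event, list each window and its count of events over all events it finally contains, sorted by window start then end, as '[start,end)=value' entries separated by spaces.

[3,28)=19 [30,41)=5

i=0 t=3 v=2: → [3,9); WM=2
i=1 t=3 v=6: → [3,9); WM=2
i=2 t=4 v=6: → [3,10); WM=3
i=3 t=4 v=8: → [3,10); WM=3
i=4 t=6 v=9: → [3,12); WM=5
i=5 t=7 v=8: → [3,13); WM=6
i=6 t=8 v=2: → [3,14); WM=7
i=7 t=8 v=3: → [3,14); WM=7
i=8 t=9 v=4: → [3,15); WM=8
i=9 t=9 v=8: → [3,15); WM=8
i=10 t=10 v=9: → [3,16); WM=9
i=11 t=12 v=3: → [3,18); WM=11
i=12 t=13 v=4: → [3,19); WM=12
i=13 t=14 v=8: → [3,20); WM=13
i=14 t=18 v=4: → [3,24); WM=17
i=15 t=19 v=5: → [3,25); WM=18
i=16 t=21 v=9: → [3,27); WM=20
i=17 t=18 v=6: → [3,27); WM=20
i=18 t=22 v=6: → [3,28); WM=21
i=19 t=30 v=7: → [30,36); WM=29
i=20 t=31 v=3: → [30,37); WM=30
i=21 t=32 v=1: → [30,38); WM=31
i=22 t=35 v=8: → [30,41); WM=34
i=23 t=33 v=3: → [30,41); WM=34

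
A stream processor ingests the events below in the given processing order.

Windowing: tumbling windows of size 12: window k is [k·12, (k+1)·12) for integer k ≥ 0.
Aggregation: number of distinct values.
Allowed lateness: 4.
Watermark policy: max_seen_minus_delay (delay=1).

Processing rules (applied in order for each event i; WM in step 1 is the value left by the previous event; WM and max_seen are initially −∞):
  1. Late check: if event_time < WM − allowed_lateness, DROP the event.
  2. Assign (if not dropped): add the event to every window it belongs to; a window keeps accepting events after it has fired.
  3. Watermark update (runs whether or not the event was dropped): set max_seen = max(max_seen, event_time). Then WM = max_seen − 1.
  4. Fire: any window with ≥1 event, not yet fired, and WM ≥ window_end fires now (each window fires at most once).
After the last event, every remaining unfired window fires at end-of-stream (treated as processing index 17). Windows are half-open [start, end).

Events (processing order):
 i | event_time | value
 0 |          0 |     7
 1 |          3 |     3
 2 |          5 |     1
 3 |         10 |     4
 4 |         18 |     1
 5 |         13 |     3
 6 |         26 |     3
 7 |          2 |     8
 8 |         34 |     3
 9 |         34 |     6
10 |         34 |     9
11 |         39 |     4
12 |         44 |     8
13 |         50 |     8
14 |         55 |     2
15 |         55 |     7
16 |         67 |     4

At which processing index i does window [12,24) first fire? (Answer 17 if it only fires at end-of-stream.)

i=0 t=0 v=7: → [0,12); WM=-1
i=1 t=3 v=3: → [0,12); WM=2
i=2 t=5 v=1: → [0,12); WM=4
i=3 t=10 v=4: → [0,12); WM=9
i=4 t=18 v=1: → [12,24); WM=17; [0,12) fires=4
i=5 t=13 v=3: → [12,24); WM=17
i=6 t=26 v=3: → [24,36); WM=25; [12,24) fires=2
i=7 t=2 v=8: DROP (t<25-4); WM=25
i=8 t=34 v=3: → [24,36); WM=33
i=9 t=34 v=6: → [24,36); WM=33
i=10 t=34 v=9: → [24,36); WM=33
i=11 t=39 v=4: → [36,48); WM=38; [24,36) fires=3
i=12 t=44 v=8: → [36,48); WM=43
i=13 t=50 v=8: → [48,60); WM=49; [36,48) fires=2
i=14 t=55 v=2: → [48,60); WM=54
i=15 t=55 v=7: → [48,60); WM=54
i=16 t=67 v=4: → [60,72); WM=66; [48,60) fires=3

6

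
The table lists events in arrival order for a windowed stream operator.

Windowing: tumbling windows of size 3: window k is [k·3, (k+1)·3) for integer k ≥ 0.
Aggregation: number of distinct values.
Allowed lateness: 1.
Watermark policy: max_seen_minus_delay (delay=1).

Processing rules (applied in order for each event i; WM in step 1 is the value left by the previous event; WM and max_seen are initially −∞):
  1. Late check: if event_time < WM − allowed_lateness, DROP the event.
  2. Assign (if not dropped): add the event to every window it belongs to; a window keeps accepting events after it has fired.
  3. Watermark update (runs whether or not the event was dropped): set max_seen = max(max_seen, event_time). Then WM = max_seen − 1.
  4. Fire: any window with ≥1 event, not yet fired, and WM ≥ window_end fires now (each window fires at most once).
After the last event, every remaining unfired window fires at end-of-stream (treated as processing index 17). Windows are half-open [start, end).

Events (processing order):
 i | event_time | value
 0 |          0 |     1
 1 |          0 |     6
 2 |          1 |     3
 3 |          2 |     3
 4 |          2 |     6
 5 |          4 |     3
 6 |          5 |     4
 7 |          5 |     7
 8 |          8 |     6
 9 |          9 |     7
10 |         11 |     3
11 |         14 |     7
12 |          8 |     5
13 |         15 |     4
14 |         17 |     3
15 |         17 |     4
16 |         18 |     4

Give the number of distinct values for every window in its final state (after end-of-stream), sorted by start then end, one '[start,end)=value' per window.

[0,3)=3 [3,6)=3 [6,9)=1 [9,12)=2 [12,15)=1 [15,18)=2 [18,21)=1

i=0 t=0 v=1: → [0,3); WM=-1
i=1 t=0 v=6: → [0,3); WM=-1
i=2 t=1 v=3: → [0,3); WM=0
i=3 t=2 v=3: → [0,3); WM=1
i=4 t=2 v=6: → [0,3); WM=1
i=5 t=4 v=3: → [3,6); WM=3; [0,3) fires=3
i=6 t=5 v=4: → [3,6); WM=4
i=7 t=5 v=7: → [3,6); WM=4
i=8 t=8 v=6: → [6,9); WM=7; [3,6) fires=3
i=9 t=9 v=7: → [9,12); WM=8
i=10 t=11 v=3: → [9,12); WM=10; [6,9) fires=1
i=11 t=14 v=7: → [12,15); WM=13; [9,12) fires=2
i=12 t=8 v=5: DROP (t<13-1); WM=13
i=13 t=15 v=4: → [15,18); WM=14
i=14 t=17 v=3: → [15,18); WM=16; [12,15) fires=1
i=15 t=17 v=4: → [15,18); WM=16
i=16 t=18 v=4: → [18,21); WM=17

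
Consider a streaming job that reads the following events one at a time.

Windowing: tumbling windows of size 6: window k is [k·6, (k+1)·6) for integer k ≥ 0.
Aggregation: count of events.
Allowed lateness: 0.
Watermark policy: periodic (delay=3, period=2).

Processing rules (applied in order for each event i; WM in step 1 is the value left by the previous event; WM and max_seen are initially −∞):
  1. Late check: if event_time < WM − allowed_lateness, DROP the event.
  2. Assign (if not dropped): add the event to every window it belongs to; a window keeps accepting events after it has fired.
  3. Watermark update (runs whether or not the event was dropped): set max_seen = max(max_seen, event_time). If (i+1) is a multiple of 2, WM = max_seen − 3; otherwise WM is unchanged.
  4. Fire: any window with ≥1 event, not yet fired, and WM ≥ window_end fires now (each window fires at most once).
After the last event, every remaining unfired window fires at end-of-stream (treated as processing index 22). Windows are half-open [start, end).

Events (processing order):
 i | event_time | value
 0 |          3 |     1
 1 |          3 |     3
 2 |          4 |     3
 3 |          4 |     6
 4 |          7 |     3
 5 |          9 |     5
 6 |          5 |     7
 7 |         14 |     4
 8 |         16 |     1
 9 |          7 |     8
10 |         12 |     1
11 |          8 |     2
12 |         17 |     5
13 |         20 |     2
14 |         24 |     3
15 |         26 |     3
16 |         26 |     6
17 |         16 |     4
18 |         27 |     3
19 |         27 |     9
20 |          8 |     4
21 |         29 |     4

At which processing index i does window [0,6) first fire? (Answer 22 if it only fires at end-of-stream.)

i=0 t=3 v=1: → [0,6); WM=−∞
i=1 t=3 v=3: → [0,6); WM=0
i=2 t=4 v=3: → [0,6); WM=0
i=3 t=4 v=6: → [0,6); WM=1
i=4 t=7 v=3: → [6,12); WM=1
i=5 t=9 v=5: → [6,12); WM=6; [0,6) fires=4
i=6 t=5 v=7: DROP (t<6-0); WM=6
i=7 t=14 v=4: → [12,18); WM=11
i=8 t=16 v=1: → [12,18); WM=11
i=9 t=7 v=8: DROP (t<11-0); WM=13; [6,12) fires=2
i=10 t=12 v=1: DROP (t<13-0); WM=13
i=11 t=8 v=2: DROP (t<13-0); WM=13
i=12 t=17 v=5: → [12,18); WM=13
i=13 t=20 v=2: → [18,24); WM=17
i=14 t=24 v=3: → [24,30); WM=17
i=15 t=26 v=3: → [24,30); WM=23; [12,18) fires=3
i=16 t=26 v=6: → [24,30); WM=23
i=17 t=16 v=4: DROP (t<23-0); WM=23
i=18 t=27 v=3: → [24,30); WM=23
i=19 t=27 v=9: → [24,30); WM=24; [18,24) fires=1
i=20 t=8 v=4: DROP (t<24-0); WM=24
i=21 t=29 v=4: → [24,30); WM=26

5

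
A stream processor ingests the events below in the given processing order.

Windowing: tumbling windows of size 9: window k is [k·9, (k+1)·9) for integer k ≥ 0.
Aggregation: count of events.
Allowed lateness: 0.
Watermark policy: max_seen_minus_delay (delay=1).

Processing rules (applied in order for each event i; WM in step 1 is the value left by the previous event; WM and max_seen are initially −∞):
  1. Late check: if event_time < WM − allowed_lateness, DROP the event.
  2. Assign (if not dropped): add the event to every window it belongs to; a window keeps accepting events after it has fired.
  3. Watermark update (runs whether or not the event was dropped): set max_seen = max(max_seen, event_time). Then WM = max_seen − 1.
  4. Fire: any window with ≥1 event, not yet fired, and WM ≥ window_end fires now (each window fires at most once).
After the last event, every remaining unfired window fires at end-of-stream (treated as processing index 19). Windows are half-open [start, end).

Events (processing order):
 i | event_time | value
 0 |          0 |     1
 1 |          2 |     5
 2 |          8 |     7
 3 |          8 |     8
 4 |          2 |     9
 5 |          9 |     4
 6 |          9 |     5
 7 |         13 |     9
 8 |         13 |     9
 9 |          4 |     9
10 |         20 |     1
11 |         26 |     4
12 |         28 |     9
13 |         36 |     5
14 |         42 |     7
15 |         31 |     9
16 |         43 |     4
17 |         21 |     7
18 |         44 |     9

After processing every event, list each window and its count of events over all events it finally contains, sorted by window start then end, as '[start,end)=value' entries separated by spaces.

i=0 t=0 v=1: → [0,9); WM=-1
i=1 t=2 v=5: → [0,9); WM=1
i=2 t=8 v=7: → [0,9); WM=7
i=3 t=8 v=8: → [0,9); WM=7
i=4 t=2 v=9: DROP (t<7-0); WM=7
i=5 t=9 v=4: → [9,18); WM=8
i=6 t=9 v=5: → [9,18); WM=8
i=7 t=13 v=9: → [9,18); WM=12; [0,9) fires=4
i=8 t=13 v=9: → [9,18); WM=12
i=9 t=4 v=9: DROP (t<12-0); WM=12
i=10 t=20 v=1: → [18,27); WM=19; [9,18) fires=4
i=11 t=26 v=4: → [18,27); WM=25
i=12 t=28 v=9: → [27,36); WM=27; [18,27) fires=2
i=13 t=36 v=5: → [36,45); WM=35
i=14 t=42 v=7: → [36,45); WM=41; [27,36) fires=1
i=15 t=31 v=9: DROP (t<41-0); WM=41
i=16 t=43 v=4: → [36,45); WM=42
i=17 t=21 v=7: DROP (t<42-0); WM=42
i=18 t=44 v=9: → [36,45); WM=43

[0,9)=4 [9,18)=4 [18,27)=2 [27,36)=1 [36,45)=4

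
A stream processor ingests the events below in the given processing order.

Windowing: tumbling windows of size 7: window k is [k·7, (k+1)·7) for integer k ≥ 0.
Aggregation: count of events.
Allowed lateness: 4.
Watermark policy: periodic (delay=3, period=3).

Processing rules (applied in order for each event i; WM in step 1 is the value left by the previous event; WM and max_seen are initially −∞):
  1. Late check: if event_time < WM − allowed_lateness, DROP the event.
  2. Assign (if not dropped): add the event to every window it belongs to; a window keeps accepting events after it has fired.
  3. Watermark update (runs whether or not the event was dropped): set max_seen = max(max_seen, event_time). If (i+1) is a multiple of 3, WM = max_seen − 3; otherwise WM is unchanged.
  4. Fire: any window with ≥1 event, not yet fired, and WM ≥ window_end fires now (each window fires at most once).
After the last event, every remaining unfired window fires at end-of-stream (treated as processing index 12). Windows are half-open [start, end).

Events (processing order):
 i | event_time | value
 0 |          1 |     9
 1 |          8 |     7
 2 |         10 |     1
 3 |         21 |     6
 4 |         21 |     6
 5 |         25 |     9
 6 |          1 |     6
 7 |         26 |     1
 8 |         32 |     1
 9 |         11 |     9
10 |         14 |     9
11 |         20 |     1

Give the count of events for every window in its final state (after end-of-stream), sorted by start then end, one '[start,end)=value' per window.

[0,7)=1 [7,14)=2 [21,28)=4 [28,35)=1

i=0 t=1 v=9: → [0,7); WM=−∞
i=1 t=8 v=7: → [7,14); WM=−∞
i=2 t=10 v=1: → [7,14); WM=7; [0,7) fires=1
i=3 t=21 v=6: → [21,28); WM=7
i=4 t=21 v=6: → [21,28); WM=7
i=5 t=25 v=9: → [21,28); WM=22; [7,14) fires=2
i=6 t=1 v=6: DROP (t<22-4); WM=22
i=7 t=26 v=1: → [21,28); WM=22
i=8 t=32 v=1: → [28,35); WM=29; [21,28) fires=4
i=9 t=11 v=9: DROP (t<29-4); WM=29
i=10 t=14 v=9: DROP (t<29-4); WM=29
i=11 t=20 v=1: DROP (t<29-4); WM=29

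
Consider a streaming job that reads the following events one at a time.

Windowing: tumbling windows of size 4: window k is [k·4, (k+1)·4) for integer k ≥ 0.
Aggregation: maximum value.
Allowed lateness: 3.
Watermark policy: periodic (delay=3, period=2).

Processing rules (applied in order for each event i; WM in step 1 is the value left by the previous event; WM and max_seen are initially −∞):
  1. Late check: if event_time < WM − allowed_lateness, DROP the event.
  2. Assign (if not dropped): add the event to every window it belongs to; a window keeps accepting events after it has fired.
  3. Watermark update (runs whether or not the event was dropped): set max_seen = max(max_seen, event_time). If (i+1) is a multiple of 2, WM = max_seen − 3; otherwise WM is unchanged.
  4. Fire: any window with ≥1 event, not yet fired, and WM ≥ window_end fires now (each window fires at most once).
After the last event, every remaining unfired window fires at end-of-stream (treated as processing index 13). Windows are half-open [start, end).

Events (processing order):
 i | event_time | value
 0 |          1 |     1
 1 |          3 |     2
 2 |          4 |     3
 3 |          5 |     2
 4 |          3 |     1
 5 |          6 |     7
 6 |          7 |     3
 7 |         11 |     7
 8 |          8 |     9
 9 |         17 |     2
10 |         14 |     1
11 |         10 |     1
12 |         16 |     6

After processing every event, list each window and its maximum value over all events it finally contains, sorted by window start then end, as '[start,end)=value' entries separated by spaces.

i=0 t=1 v=1: → [0,4); WM=−∞
i=1 t=3 v=2: → [0,4); WM=0
i=2 t=4 v=3: → [4,8); WM=0
i=3 t=5 v=2: → [4,8); WM=2
i=4 t=3 v=1: → [0,4); WM=2
i=5 t=6 v=7: → [4,8); WM=3
i=6 t=7 v=3: → [4,8); WM=3
i=7 t=11 v=7: → [8,12); WM=8; [0,4) fires=2 [4,8) fires=7
i=8 t=8 v=9: → [8,12); WM=8
i=9 t=17 v=2: → [16,20); WM=14; [8,12) fires=9
i=10 t=14 v=1: → [12,16); WM=14
i=11 t=10 v=1: DROP (t<14-3); WM=14
i=12 t=16 v=6: → [16,20); WM=14

[0,4)=2 [4,8)=7 [8,12)=9 [12,16)=1 [16,20)=6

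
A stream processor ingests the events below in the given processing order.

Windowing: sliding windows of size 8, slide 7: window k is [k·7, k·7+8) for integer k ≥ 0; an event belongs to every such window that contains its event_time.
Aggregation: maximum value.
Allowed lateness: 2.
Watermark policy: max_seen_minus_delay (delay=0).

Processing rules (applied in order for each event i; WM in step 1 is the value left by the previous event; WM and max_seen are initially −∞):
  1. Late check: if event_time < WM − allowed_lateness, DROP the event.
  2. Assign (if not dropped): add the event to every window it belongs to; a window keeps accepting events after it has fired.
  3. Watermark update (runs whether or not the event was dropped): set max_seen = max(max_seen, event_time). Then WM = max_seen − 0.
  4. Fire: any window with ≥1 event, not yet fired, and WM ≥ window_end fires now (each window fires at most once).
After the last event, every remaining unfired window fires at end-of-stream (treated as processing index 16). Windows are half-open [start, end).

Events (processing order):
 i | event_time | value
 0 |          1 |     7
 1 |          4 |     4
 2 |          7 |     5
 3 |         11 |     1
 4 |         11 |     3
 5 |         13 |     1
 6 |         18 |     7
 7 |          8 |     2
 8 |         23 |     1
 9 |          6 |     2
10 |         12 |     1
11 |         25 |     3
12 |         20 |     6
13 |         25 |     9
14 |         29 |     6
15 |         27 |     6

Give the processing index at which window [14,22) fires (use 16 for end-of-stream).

i=0 t=1 v=7: → [0,8); WM=1
i=1 t=4 v=4: → [0,8); WM=4
i=2 t=7 v=5: → [7,15),[0,8); WM=7
i=3 t=11 v=1: → [7,15); WM=11; [0,8) fires=7
i=4 t=11 v=3: → [7,15); WM=11
i=5 t=13 v=1: → [7,15); WM=13
i=6 t=18 v=7: → [14,22); WM=18; [7,15) fires=5
i=7 t=8 v=2: DROP (t<18-2); WM=18
i=8 t=23 v=1: → [21,29); WM=23; [14,22) fires=7
i=9 t=6 v=2: DROP (t<23-2); WM=23
i=10 t=12 v=1: DROP (t<23-2); WM=23
i=11 t=25 v=3: → [21,29); WM=25
i=12 t=20 v=6: DROP (t<25-2); WM=25
i=13 t=25 v=9: → [21,29); WM=25
i=14 t=29 v=6: → [28,36); WM=29; [21,29) fires=9
i=15 t=27 v=6: → [21,29); WM=29

8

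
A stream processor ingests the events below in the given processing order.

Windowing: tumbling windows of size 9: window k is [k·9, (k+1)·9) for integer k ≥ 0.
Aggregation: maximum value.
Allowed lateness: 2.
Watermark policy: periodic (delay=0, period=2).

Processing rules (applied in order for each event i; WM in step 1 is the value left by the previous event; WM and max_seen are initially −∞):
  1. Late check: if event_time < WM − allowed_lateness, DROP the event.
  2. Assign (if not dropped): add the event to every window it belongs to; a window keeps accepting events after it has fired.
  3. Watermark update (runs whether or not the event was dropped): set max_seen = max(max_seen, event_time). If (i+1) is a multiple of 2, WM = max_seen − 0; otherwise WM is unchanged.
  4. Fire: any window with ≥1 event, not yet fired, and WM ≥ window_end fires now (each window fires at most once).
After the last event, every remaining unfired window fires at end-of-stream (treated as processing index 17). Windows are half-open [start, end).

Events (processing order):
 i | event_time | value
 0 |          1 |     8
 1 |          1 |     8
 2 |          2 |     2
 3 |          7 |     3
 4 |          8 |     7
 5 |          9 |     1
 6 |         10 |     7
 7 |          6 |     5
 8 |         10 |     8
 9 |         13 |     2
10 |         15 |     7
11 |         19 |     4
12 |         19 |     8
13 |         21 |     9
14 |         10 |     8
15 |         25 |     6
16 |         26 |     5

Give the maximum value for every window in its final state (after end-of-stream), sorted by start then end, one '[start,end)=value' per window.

i=0 t=1 v=8: → [0,9); WM=−∞
i=1 t=1 v=8: → [0,9); WM=1
i=2 t=2 v=2: → [0,9); WM=1
i=3 t=7 v=3: → [0,9); WM=7
i=4 t=8 v=7: → [0,9); WM=7
i=5 t=9 v=1: → [9,18); WM=9; [0,9) fires=8
i=6 t=10 v=7: → [9,18); WM=9
i=7 t=6 v=5: DROP (t<9-2); WM=10
i=8 t=10 v=8: → [9,18); WM=10
i=9 t=13 v=2: → [9,18); WM=13
i=10 t=15 v=7: → [9,18); WM=13
i=11 t=19 v=4: → [18,27); WM=19; [9,18) fires=8
i=12 t=19 v=8: → [18,27); WM=19
i=13 t=21 v=9: → [18,27); WM=21
i=14 t=10 v=8: DROP (t<21-2); WM=21
i=15 t=25 v=6: → [18,27); WM=25
i=16 t=26 v=5: → [18,27); WM=25

[0,9)=8 [9,18)=8 [18,27)=9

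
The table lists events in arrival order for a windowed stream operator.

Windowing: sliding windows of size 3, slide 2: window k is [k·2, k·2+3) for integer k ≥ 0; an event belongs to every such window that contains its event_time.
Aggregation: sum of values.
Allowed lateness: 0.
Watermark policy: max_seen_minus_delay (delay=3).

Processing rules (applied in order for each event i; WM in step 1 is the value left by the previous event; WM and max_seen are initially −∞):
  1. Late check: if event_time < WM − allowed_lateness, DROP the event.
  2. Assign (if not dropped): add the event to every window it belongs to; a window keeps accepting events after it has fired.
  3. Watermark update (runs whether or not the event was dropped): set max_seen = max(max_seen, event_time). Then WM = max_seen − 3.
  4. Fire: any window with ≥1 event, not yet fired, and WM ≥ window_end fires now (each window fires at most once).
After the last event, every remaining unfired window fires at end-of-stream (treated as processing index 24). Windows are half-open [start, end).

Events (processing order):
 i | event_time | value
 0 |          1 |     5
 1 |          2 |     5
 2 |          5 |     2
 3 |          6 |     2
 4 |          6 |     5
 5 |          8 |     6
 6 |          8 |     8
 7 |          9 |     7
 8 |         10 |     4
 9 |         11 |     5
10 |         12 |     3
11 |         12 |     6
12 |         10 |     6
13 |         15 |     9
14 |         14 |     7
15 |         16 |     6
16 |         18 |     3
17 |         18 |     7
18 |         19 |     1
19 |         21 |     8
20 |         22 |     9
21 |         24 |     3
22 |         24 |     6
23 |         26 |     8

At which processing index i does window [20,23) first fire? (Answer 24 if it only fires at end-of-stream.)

i=0 t=1 v=5: → [0,3); WM=-2
i=1 t=2 v=5: → [2,5),[0,3); WM=-1
i=2 t=5 v=2: → [4,7); WM=2
i=3 t=6 v=2: → [6,9),[4,7); WM=3; [0,3) fires=10
i=4 t=6 v=5: → [6,9),[4,7); WM=3
i=5 t=8 v=6: → [8,11),[6,9); WM=5; [2,5) fires=5
i=6 t=8 v=8: → [8,11),[6,9); WM=5
i=7 t=9 v=7: → [8,11); WM=6
i=8 t=10 v=4: → [10,13),[8,11); WM=7; [4,7) fires=9
i=9 t=11 v=5: → [10,13); WM=8
i=10 t=12 v=3: → [12,15),[10,13); WM=9; [6,9) fires=21
i=11 t=12 v=6: → [12,15),[10,13); WM=9
i=12 t=10 v=6: → [10,13),[8,11); WM=9
i=13 t=15 v=9: → [14,17); WM=12; [8,11) fires=31
i=14 t=14 v=7: → [14,17),[12,15); WM=12
i=15 t=16 v=6: → [16,19),[14,17); WM=13; [10,13) fires=24
i=16 t=18 v=3: → [18,21),[16,19); WM=15; [12,15) fires=16
i=17 t=18 v=7: → [18,21),[16,19); WM=15
i=18 t=19 v=1: → [18,21); WM=16
i=19 t=21 v=8: → [20,23); WM=18; [14,17) fires=22
i=20 t=22 v=9: → [22,25),[20,23); WM=19; [16,19) fires=16
i=21 t=24 v=3: → [24,27),[22,25); WM=21; [18,21) fires=11
i=22 t=24 v=6: → [24,27),[22,25); WM=21
i=23 t=26 v=8: → [26,29),[24,27); WM=23; [20,23) fires=17

23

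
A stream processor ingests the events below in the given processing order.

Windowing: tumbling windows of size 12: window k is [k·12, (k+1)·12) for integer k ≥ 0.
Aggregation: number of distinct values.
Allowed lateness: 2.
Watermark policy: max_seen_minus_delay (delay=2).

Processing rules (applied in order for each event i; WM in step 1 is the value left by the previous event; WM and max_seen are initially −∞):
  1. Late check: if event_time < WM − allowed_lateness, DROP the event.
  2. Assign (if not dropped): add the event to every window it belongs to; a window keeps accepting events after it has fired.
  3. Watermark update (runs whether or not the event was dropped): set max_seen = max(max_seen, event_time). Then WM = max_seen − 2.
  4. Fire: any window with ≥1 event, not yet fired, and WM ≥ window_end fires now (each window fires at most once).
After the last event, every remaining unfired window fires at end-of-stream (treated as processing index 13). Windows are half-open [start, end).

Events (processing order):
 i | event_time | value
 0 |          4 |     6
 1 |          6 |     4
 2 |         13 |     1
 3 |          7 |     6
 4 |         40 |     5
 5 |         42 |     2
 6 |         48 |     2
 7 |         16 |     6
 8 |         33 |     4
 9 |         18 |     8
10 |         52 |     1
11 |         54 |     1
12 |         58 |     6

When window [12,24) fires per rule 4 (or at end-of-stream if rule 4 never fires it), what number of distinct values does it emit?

i=0 t=4 v=6: → [0,12); WM=2
i=1 t=6 v=4: → [0,12); WM=4
i=2 t=13 v=1: → [12,24); WM=11
i=3 t=7 v=6: DROP (t<11-2); WM=11
i=4 t=40 v=5: → [36,48); WM=38; [0,12) fires=2 [12,24) fires=1
i=5 t=42 v=2: → [36,48); WM=40
i=6 t=48 v=2: → [48,60); WM=46
i=7 t=16 v=6: DROP (t<46-2); WM=46
i=8 t=33 v=4: DROP (t<46-2); WM=46
i=9 t=18 v=8: DROP (t<46-2); WM=46
i=10 t=52 v=1: → [48,60); WM=50; [36,48) fires=2
i=11 t=54 v=1: → [48,60); WM=52
i=12 t=58 v=6: → [48,60); WM=56

1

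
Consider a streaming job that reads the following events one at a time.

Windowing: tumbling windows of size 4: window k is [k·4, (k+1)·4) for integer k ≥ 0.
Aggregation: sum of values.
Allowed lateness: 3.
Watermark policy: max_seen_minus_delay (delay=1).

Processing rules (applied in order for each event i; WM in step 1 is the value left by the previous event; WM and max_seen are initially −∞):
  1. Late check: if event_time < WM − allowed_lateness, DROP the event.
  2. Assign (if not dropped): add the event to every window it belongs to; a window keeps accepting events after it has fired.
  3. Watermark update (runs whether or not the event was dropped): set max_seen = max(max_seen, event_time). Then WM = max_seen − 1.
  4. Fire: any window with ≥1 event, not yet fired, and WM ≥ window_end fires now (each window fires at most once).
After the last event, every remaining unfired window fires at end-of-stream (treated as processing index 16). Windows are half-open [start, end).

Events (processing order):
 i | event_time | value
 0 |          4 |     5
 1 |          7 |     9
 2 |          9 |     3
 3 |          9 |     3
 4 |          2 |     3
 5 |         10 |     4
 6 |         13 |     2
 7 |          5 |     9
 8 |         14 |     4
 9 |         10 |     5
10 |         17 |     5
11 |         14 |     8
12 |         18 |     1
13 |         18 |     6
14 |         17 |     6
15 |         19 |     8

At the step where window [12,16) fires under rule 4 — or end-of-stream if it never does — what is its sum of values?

i=0 t=4 v=5: → [4,8); WM=3
i=1 t=7 v=9: → [4,8); WM=6
i=2 t=9 v=3: → [8,12); WM=8; [4,8) fires=14
i=3 t=9 v=3: → [8,12); WM=8
i=4 t=2 v=3: DROP (t<8-3); WM=8
i=5 t=10 v=4: → [8,12); WM=9
i=6 t=13 v=2: → [12,16); WM=12; [8,12) fires=10
i=7 t=5 v=9: DROP (t<12-3); WM=12
i=8 t=14 v=4: → [12,16); WM=13
i=9 t=10 v=5: → [8,12); WM=13
i=10 t=17 v=5: → [16,20); WM=16; [12,16) fires=6
i=11 t=14 v=8: → [12,16); WM=16
i=12 t=18 v=1: → [16,20); WM=17
i=13 t=18 v=6: → [16,20); WM=17
i=14 t=17 v=6: → [16,20); WM=17
i=15 t=19 v=8: → [16,20); WM=18

6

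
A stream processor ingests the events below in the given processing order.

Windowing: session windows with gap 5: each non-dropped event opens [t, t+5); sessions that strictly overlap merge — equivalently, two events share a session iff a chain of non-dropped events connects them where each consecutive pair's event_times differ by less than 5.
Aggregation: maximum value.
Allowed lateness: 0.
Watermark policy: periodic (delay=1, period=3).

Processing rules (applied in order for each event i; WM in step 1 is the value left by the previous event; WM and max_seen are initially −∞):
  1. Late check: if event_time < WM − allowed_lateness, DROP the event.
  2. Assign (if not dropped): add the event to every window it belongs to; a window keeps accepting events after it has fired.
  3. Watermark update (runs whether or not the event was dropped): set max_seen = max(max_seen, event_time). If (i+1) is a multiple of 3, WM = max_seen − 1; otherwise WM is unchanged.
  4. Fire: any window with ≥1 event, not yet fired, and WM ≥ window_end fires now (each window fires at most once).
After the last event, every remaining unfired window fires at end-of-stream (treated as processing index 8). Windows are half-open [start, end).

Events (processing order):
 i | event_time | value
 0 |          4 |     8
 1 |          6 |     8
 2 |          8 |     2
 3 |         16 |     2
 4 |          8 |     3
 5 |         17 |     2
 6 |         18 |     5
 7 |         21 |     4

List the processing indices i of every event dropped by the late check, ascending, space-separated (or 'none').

i=0 t=4 v=8: → [4,9); WM=−∞
i=1 t=6 v=8: → [4,11); WM=−∞
i=2 t=8 v=2: → [4,13); WM=7
i=3 t=16 v=2: → [16,21); WM=7
i=4 t=8 v=3: → [4,13); WM=7
i=5 t=17 v=2: → [16,22); WM=16
i=6 t=18 v=5: → [16,23); WM=16
i=7 t=21 v=4: → [16,26); WM=16

none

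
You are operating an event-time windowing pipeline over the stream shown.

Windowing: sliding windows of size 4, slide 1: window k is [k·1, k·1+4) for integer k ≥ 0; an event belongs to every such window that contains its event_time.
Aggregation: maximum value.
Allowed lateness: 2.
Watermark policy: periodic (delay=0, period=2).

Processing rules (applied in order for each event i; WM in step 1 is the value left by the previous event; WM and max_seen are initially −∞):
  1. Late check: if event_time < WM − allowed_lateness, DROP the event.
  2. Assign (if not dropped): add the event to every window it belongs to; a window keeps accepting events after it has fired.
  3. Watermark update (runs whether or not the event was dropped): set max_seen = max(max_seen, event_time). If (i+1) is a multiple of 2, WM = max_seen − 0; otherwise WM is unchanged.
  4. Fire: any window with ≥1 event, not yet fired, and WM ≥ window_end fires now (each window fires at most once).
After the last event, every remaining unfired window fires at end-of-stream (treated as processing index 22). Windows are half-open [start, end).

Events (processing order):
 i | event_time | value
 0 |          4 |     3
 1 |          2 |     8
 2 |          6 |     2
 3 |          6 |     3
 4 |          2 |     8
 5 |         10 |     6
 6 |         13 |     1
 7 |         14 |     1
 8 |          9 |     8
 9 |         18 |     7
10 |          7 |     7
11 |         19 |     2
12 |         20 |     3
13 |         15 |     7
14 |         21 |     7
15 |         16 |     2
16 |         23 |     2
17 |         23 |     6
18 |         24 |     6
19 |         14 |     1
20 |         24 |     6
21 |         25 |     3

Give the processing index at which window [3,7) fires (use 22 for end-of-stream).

i=0 t=4 v=3: → [4,8),[3,7),[2,6),[1,5); WM=−∞
i=1 t=2 v=8: → [2,6),[1,5),[0,4); WM=4; [0,4) fires=8
i=2 t=6 v=2: → [6,10),[5,9),[4,8),[3,7); WM=4
i=3 t=6 v=3: → [6,10),[5,9),[4,8),[3,7); WM=6; [1,5) fires=8 [2,6) fires=8
i=4 t=2 v=8: DROP (t<6-2); WM=6
i=5 t=10 v=6: → [10,14),[9,13),[8,12),[7,11); WM=10; [3,7) fires=3 [4,8) fires=3 [5,9) fires=3 [6,10) fires=3
i=6 t=13 v=1: → [13,17),[12,16),[11,15),[10,14); WM=10
i=7 t=14 v=1: → [14,18),[13,17),[12,16),[11,15); WM=14; [7,11) fires=6 [8,12) fires=6 [9,13) fires=6 [10,14) fires=6
i=8 t=9 v=8: DROP (t<14-2); WM=14
i=9 t=18 v=7: → [18,22),[17,21),[16,20),[15,19); WM=18; [11,15) fires=1 [12,16) fires=1 [13,17) fires=1 [14,18) fires=1
i=10 t=7 v=7: DROP (t<18-2); WM=18
i=11 t=19 v=2: → [19,23),[18,22),[17,21),[16,20); WM=19; [15,19) fires=7
i=12 t=20 v=3: → [20,24),[19,23),[18,22),[17,21); WM=19
i=13 t=15 v=7: DROP (t<19-2); WM=20; [16,20) fires=7
i=14 t=21 v=7: → [21,25),[20,24),[19,23),[18,22); WM=20
i=15 t=16 v=2: DROP (t<20-2); WM=21; [17,21) fires=7
i=16 t=23 v=2: → [23,27),[22,26),[21,25),[20,24); WM=21
i=17 t=23 v=6: → [23,27),[22,26),[21,25),[20,24); WM=23; [18,22) fires=7 [19,23) fires=7
i=18 t=24 v=6: → [24,28),[23,27),[22,26),[21,25); WM=23
i=19 t=14 v=1: DROP (t<23-2); WM=24; [20,24) fires=7
i=20 t=24 v=6: → [24,28),[23,27),[22,26),[21,25); WM=24
i=21 t=25 v=3: → [25,29),[24,28),[23,27),[22,26); WM=25; [21,25) fires=7

5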